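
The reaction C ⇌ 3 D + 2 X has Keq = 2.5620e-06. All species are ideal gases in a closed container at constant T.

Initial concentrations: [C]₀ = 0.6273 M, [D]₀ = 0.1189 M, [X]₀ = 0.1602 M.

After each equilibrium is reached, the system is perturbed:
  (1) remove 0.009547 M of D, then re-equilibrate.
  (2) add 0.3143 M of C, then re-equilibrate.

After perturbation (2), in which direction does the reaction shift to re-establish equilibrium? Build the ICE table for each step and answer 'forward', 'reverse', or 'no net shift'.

Q₀ = 6.8769e-05 vs Keq = 2.5620e-06 ⇒ Q>K, reverse
Step 1:
                    C           D           X
  init         0.6273      0.1189      0.1602
  Δ           0.02287    -0.06861    -0.04574
  eq           0.6502     0.05029      0.1145
  solve Keq expr → x = -0.02287; check Q = 2.5620e-06
Then remove 0.009547 M of D.
Step 2:
                    C           D           X
  init         0.6502     0.04074      0.1145
  Δ          -0.00266     0.00798     0.00532
  eq           0.6475     0.04872      0.1198
  solve Keq expr → x = 0.00266; check Q = 2.5620e-06
Then add 0.3143 M of C.
Step 3:
                    C           D           X
  init         0.9618     0.04872      0.1198
  Δ         -0.001896    0.005689    0.003793
  eq           0.9599     0.05441      0.1236
  solve Keq expr → x = 0.001896; check Q = 2.5620e-06

Direction: forward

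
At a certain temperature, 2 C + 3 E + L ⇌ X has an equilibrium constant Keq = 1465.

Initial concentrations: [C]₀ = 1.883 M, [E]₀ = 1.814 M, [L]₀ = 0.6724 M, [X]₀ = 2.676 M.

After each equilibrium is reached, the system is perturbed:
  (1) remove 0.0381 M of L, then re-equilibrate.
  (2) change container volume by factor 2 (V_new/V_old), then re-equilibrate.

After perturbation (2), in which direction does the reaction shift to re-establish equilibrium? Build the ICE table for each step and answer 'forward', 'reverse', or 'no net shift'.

Direction: reverse

Q₀ = 0.188 vs Keq = 1465 ⇒ Q<K, forward
Step 1:
                   C          E          L          X
  Initial      1.883      1.814     0.6724      2.676
  Change      -1.031     -1.547    -0.5155     0.5155
  Equil        0.852     0.2675     0.1569      3.192
  solve Keq expr → x = 0.5155; check Q = 1465
Then remove 0.0381 M of L.
Step 2:
                   C          E          L          X
  Initial      0.852     0.2675     0.1188      3.192
  Change     0.01216    0.01825   0.006082  -0.006082
  Equil       0.8641     0.2857     0.1249      3.185
  solve Keq expr → x = -0.006082; check Q = 1465
Then change container volume by factor 2 (V_new/V_old).
Step 3:
                   C          E          L          X
  Initial     0.4321     0.1428    0.06243      1.593
  Change      0.1118     0.1677    0.05592   -0.05592
  Equil       0.5439     0.3106     0.1183      1.537
  solve Keq expr → x = -0.05592; check Q = 1465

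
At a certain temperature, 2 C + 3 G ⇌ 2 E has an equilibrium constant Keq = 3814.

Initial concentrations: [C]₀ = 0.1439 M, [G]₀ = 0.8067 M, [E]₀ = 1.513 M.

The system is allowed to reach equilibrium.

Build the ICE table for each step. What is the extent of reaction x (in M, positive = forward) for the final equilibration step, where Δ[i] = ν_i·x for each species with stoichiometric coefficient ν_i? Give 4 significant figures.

x = 0.04784 M

Q₀ = 210.6 vs Keq = 3814 ⇒ Q<K, forward
Step 1:
                  C         G         E
  Initial    0.1439    0.8067     1.513
  Change   -0.09567   -0.1435   0.09567
  Equil     0.04823    0.6632     1.609
  solve Keq expr → x = 0.04784; check Q = 3814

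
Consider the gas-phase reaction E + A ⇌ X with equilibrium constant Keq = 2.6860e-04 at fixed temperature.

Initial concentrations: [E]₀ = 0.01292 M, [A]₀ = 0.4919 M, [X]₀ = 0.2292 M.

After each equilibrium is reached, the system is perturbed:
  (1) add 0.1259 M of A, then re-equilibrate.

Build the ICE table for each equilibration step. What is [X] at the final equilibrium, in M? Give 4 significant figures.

[X]_eq = 5.5067e-05 M

Q₀ = 36.06 vs Keq = 2.6860e-04 ⇒ Q>K, reverse
Step 1:
                    E           A           X
  Initial     0.01292      0.4919      0.2292
  Change       0.2292      0.2292     -0.2292
  Equil        0.2421      0.7211  4.6883e-05
  solve Keq expr → x = -0.2292; check Q = 2.6860e-04
Then add 0.1259 M of A.
Step 2:
                    E           A           X
  Initial      0.2421       0.847  4.6883e-05
  Change  -8.1837e-06 -8.1837e-06  8.1837e-06
  Equil        0.2421      0.8469  5.5067e-05
  solve Keq expr → x = 8.1837e-06; check Q = 2.6860e-04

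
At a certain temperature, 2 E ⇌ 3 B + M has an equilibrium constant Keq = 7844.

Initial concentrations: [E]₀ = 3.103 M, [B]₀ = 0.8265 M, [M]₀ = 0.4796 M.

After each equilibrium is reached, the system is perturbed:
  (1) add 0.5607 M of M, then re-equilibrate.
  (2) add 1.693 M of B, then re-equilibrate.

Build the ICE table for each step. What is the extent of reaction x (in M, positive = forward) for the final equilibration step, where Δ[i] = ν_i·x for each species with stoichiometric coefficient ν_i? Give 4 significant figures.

x = -0.04878 M

Q₀ = 0.02812 vs Keq = 7844 ⇒ Q<K, forward
Step 1:
                    E           B           M
  Initial       3.103      0.8265      0.4796
  Change       -2.917       4.375       1.458
  Equil        0.1865       5.201       1.938
  solve Keq expr → x = 1.458; check Q = 7844
Then add 0.5607 M of M.
Step 2:
                    E           B           M
  Initial      0.1865       5.201       2.499
  Change      0.02271    -0.03406    -0.01135
  Equil        0.2092       5.167       2.487
  solve Keq expr → x = -0.01135; check Q = 7844
Then add 1.693 M of B.
Step 3:
                    E           B           M
  Initial      0.2092        6.86       2.487
  Change      0.09757     -0.1463    -0.04878
  Equil        0.3067       6.714       2.438
  solve Keq expr → x = -0.04878; check Q = 7844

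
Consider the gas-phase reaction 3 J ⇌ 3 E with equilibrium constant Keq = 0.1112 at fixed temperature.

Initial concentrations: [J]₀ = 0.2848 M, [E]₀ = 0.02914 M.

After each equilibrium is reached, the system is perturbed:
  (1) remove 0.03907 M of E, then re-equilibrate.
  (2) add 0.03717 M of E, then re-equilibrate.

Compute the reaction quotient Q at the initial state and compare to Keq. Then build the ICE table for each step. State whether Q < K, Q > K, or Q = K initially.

Q₀ = 0.001071; Q < K (proceeds forward)

Q₀ = 0.001071 vs Keq = 0.1112 ⇒ Q<K, forward
Step 1:
                   J          E
  Initial     0.2848    0.02914
  Change     -0.0728     0.0728
  Equil        0.212     0.1019
  solve Keq expr → x = 0.02427; check Q = 0.1112
Then remove 0.03907 M of E.
Step 2:
                   J          E
  Initial      0.212    0.06287
  Change    -0.02638    0.02638
  Equil       0.1856    0.08926
  solve Keq expr → x = 0.008794; check Q = 0.1112
Then add 0.03717 M of E.
Step 3:
                   J          E
  Initial     0.1856     0.1264
  Change      0.0251    -0.0251
  Equil       0.2107     0.1013
  solve Keq expr → x = -0.008367; check Q = 0.1112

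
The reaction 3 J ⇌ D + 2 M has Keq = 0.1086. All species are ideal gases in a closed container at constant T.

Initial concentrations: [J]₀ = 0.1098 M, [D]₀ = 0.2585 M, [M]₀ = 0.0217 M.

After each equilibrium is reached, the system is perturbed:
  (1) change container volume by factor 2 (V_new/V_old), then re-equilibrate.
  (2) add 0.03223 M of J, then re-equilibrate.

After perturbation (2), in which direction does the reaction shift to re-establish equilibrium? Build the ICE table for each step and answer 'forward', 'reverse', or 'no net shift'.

Direction: forward

Q₀ = 0.09195 vs Keq = 0.1086 ⇒ Q<K, forward
Step 1:
                   J          D          M
  I           0.1098     0.2585     0.0217
  C        -0.001878 6.2607e-04   0.001252
  E           0.1079     0.2591    0.02295
  solve Keq expr → x = 6.2607e-04; check Q = 0.1086
Then change container volume by factor 2 (V_new/V_old).
Step 2:
                   J          D          M
  I          0.05396     0.1296    0.01148
  C                0          0          0
  E          0.05396     0.1296    0.01148
  solve Keq expr → x = 0; check Q = 0.1086
Then add 0.03223 M of J.
Step 3:
                   J          D          M
  I          0.08619     0.1296    0.01148
  C         -0.01082   0.003606   0.007211
  E          0.07537     0.1332    0.01869
  solve Keq expr → x = 0.003606; check Q = 0.1086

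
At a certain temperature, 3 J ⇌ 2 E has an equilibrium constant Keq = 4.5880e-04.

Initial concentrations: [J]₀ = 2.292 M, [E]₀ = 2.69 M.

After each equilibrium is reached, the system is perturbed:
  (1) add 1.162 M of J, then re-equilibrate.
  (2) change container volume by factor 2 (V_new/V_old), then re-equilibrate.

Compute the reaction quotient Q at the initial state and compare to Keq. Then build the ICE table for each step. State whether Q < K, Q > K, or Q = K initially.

Q₀ = 0.601; Q > K (proceeds reverse)

Q₀ = 0.601 vs Keq = 4.5880e-04 ⇒ Q>K, reverse
Step 1:
                    J           E
  I             2.292        2.69
  C             3.578      -2.385
  E              5.87      0.3046
  solve Keq expr → x = -1.193; check Q = 4.5880e-04
Then add 1.162 M of J.
Step 2:
                    J           E
  I             7.032      0.3046
  C           -0.1261     0.08409
  E             6.906      0.3887
  solve Keq expr → x = 0.04205; check Q = 4.5880e-04
Then change container volume by factor 2 (V_new/V_old).
Step 3:
                    J           E
  I             3.453      0.1944
  C           0.07834    -0.05222
  E             3.531      0.1421
  solve Keq expr → x = -0.02611; check Q = 4.5880e-04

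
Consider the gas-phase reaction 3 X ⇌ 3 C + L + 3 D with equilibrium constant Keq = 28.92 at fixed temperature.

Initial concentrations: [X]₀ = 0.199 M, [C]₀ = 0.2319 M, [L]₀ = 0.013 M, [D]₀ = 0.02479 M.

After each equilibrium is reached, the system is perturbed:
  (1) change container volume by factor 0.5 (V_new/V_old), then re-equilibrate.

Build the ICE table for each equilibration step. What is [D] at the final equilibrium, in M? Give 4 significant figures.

[D]_eq = 0.3937 M

Q₀ = 3.1341e-07 vs Keq = 28.92 ⇒ Q<K, forward
Step 1:
                    X           C           L           D
  Initial       0.199      0.2319       0.013     0.02479
  Change      -0.1868      0.1868     0.06227      0.1868
  Equil       0.01219      0.4187     0.07527      0.2116
  solve Keq expr → x = 0.06227; check Q = 28.92
Then change container volume by factor 0.5 (V_new/V_old).
Step 2:
                    X           C           L           D
  Initial     0.02437      0.8374      0.1505      0.4232
  Change      0.02952    -0.02952    -0.00984    -0.02952
  Equil       0.05389      0.8079      0.1407      0.3937
  solve Keq expr → x = -0.00984; check Q = 28.92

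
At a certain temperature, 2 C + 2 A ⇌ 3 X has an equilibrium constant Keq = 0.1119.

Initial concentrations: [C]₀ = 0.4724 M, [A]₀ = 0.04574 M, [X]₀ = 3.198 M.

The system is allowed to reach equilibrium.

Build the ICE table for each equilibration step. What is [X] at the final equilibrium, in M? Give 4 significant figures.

Q₀ = 7.0052e+04 vs Keq = 0.1119 ⇒ Q>K, reverse
Step 1:
                    C           A           X
  I            0.4724     0.04574       3.198
  C             1.471       1.471      -2.207
  E             1.944       1.517      0.9909
  solve Keq expr → x = -0.7357; check Q = 0.1119

[X]_eq = 0.9909 M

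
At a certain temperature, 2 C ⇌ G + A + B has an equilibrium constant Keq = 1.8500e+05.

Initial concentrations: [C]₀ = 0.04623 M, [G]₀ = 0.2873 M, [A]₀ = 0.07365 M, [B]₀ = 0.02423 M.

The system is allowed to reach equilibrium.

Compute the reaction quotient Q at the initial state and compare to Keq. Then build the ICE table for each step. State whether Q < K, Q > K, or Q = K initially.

Q₀ = 0.2399; Q < K (proceeds forward)

Q₀ = 0.2399 vs Keq = 1.8500e+05 ⇒ Q<K, forward
Step 1:
                    C           G           A           B
  init        0.04623      0.2873     0.07365     0.02423
  Δ          -0.04614     0.02307     0.02307     0.02307
  eq       8.7610e-05      0.3104     0.09672      0.0473
  solve Keq expr → x = 0.02307; check Q = 1.8500e+05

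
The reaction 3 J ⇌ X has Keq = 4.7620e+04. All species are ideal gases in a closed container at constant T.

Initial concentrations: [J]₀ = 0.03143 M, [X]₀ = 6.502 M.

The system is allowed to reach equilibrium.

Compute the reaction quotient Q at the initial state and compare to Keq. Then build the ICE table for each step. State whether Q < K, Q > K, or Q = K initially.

Q₀ = 2.0942e+05 vs Keq = 4.7620e+04 ⇒ Q>K, reverse
Step 1:
                   J          X
  I          0.03143      6.502
  C          0.02005  -0.006682
  E          0.05148      6.495
  solve Keq expr → x = -0.006682; check Q = 4.7620e+04

Q₀ = 2.0942e+05; Q > K (proceeds reverse)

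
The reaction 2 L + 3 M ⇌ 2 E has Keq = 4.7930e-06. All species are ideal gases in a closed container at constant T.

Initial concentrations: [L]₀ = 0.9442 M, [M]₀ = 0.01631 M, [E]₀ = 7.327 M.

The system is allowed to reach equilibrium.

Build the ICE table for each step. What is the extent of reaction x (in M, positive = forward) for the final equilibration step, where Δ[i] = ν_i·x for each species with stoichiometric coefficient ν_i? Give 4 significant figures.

x = -3.389 M

Q₀ = 1.3879e+07 vs Keq = 4.7930e-06 ⇒ Q>K, reverse
Step 1:
                    L           M           E
  I            0.9442     0.01631       7.327
  C             6.778       10.17      -6.778
  E             7.722       10.18      0.5493
  solve Keq expr → x = -3.389; check Q = 4.7930e-06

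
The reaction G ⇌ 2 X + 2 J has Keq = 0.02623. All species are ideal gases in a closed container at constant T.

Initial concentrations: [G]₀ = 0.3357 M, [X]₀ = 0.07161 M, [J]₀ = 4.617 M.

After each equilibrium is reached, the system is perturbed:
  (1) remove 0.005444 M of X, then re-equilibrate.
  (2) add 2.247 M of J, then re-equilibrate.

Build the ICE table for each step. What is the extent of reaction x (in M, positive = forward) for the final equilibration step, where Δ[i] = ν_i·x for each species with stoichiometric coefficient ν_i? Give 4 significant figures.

x = -0.003452 M

Q₀ = 0.3256 vs Keq = 0.02623 ⇒ Q>K, reverse
Step 1:
                   G          X          J
  I           0.3357    0.07161      4.617
  C          0.02515   -0.05031   -0.05031
  E           0.3609     0.0213      4.567
  solve Keq expr → x = -0.02515; check Q = 0.02623
Then remove 0.005444 M of X.
Step 2:
                   G          X          J
  I           0.3609    0.01586      4.567
  C         -0.00267    0.00534    0.00534
  E           0.3582     0.0212      4.572
  solve Keq expr → x = 0.00267; check Q = 0.02623
Then add 2.247 M of J.
Step 3:
                   G          X          J
  I           0.3582     0.0212      6.819
  C         0.003452  -0.006903  -0.006903
  E           0.3616     0.0143      6.812
  solve Keq expr → x = -0.003452; check Q = 0.02623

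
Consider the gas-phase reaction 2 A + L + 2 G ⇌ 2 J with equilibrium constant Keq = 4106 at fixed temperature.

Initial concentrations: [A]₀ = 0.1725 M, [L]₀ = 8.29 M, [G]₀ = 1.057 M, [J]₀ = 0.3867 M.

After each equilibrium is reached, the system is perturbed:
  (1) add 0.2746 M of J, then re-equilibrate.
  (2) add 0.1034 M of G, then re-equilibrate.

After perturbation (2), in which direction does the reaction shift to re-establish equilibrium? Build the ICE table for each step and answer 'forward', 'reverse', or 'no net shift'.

Q₀ = 0.5426 vs Keq = 4106 ⇒ Q<K, forward
Step 1:
                    A           L           G           J
  Initial      0.1725        8.29       1.057      0.3867
  Change      -0.1691    -0.08454     -0.1691      0.1691
  Equil       0.00341       8.205      0.8879      0.5558
  solve Keq expr → x = 0.08454; check Q = 4106
Then add 0.2746 M of J.
Step 2:
                    A           L           G           J
  Initial     0.00341       8.205      0.8879      0.8304
  Change     0.001665  8.3245e-04    0.001665   -0.001665
  Equil      0.005075       8.206      0.8896      0.8287
  solve Keq expr → x = -8.3245e-04; check Q = 4106
Then add 0.1034 M of G.
Step 3:
                    A           L           G           J
  Initial    0.005075       8.206       0.993      0.8287
  Change  -5.2314e-04 -2.6157e-04 -5.2314e-04  5.2314e-04
  Equil      0.004552       8.206      0.9925      0.8292
  solve Keq expr → x = 2.6157e-04; check Q = 4106

Direction: forward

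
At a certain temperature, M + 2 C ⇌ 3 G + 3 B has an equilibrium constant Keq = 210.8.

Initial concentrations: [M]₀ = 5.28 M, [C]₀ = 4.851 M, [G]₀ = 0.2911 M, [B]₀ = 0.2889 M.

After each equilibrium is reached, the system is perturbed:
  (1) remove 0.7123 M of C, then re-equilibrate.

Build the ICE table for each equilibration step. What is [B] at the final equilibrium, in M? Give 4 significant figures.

Q₀ = 4.7871e-06 vs Keq = 210.8 ⇒ Q<K, forward
Step 1:
                    M           C           G           B
  I              5.28       4.851      0.2911      0.2889
  C            -1.262      -2.524       3.786       3.786
  E             4.018       2.327       4.077       4.075
  solve Keq expr → x = 1.262; check Q = 210.8
Then remove 0.7123 M of C.
Step 2:
                    M           C           G           B
  I             4.018       1.615       4.077       4.075
  C            0.1019      0.2039     -0.3058     -0.3058
  E              4.12       1.819       3.771       3.769
  solve Keq expr → x = -0.1019; check Q = 210.8

[B]_eq = 3.769 M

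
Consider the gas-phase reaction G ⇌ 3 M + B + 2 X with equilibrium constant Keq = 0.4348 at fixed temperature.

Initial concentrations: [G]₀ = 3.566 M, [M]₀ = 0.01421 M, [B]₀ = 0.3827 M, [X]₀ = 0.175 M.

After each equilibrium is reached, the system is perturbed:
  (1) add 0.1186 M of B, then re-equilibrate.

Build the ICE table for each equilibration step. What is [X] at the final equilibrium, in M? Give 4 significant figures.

[X]_eq = 0.9584 M

Q₀ = 9.4305e-09 vs Keq = 0.4348 ⇒ Q<K, forward
Step 1:
                   G          M          B          X
  Initial      3.566    0.01421     0.3827      0.175
  Change     -0.4025      1.208     0.4025      0.805
  Equil        3.163      1.222     0.7852       0.98
  solve Keq expr → x = 0.4025; check Q = 0.4348
Then add 0.1186 M of B.
Step 2:
                   G          M          B          X
  Initial      3.163      1.222     0.9038       0.98
  Change      0.0108   -0.03241    -0.0108   -0.02161
  Equil        3.174      1.189      0.893     0.9584
  solve Keq expr → x = -0.0108; check Q = 0.4348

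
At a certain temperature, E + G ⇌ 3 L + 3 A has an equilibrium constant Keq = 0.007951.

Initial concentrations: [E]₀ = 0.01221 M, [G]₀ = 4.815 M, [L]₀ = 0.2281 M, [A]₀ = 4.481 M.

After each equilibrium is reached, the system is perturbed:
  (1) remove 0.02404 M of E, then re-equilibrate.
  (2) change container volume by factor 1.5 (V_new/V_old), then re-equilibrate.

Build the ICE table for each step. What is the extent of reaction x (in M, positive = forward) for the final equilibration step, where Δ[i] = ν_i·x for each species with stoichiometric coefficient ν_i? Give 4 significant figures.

Q₀ = 18.16 vs Keq = 0.007951 ⇒ Q>K, reverse
Step 1:
                  E         G         L         A
  Initial   0.01221     4.815    0.2281     4.481
  Change    0.06483   0.06483   -0.1945   -0.1945
  Equil     0.07704      4.88   0.03361     4.287
  solve Keq expr → x = -0.06483; check Q = 0.007951
Then remove 0.02404 M of E.
Step 2:
                  E         G         L         A
  Initial     0.053      4.88   0.03361     4.287
  Change   0.001228  0.001228 -0.003684 -0.003684
  Equil     0.05423     4.881   0.02992     4.283
  solve Keq expr → x = -0.001228; check Q = 0.007951
Then change container volume by factor 1.5 (V_new/V_old).
Step 3:
                  E         G         L         A
  Initial   0.03615     3.254   0.01995     2.855
  Change  -0.004249 -0.004249   0.01275   0.01275
  Equil      0.0319      3.25   0.03269     2.868
  solve Keq expr → x = 0.004249; check Q = 0.007951

x = 0.004249 M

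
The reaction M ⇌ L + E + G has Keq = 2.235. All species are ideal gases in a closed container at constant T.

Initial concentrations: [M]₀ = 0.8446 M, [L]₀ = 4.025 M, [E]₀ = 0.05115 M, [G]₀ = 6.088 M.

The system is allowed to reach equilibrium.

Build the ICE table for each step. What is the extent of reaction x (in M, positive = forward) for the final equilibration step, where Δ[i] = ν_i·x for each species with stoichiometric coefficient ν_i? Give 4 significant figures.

x = 0.02307 M

Q₀ = 1.484 vs Keq = 2.235 ⇒ Q<K, forward
Step 1:
                  M         L         E         G
  I          0.8446     4.025   0.05115     6.088
  C        -0.02307   0.02307   0.02307   0.02307
  E          0.8215     4.048   0.07422     6.111
  solve Keq expr → x = 0.02307; check Q = 2.235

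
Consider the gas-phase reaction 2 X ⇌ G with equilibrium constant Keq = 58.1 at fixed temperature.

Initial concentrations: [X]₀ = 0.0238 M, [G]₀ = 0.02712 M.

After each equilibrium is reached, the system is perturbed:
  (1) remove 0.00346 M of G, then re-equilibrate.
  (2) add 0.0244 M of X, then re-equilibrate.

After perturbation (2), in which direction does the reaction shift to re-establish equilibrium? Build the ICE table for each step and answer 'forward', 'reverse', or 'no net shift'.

Direction: forward

Q₀ = 47.88 vs Keq = 58.1 ⇒ Q<K, forward
Step 1:
                    X           G
  init         0.0238     0.02712
  Δ         -0.001833  9.1643e-04
  eq          0.02197     0.02804
  solve Keq expr → x = 9.1643e-04; check Q = 58.1
Then remove 0.00346 M of G.
Step 2:
                    X           G
  init        0.02197     0.02458
  Δ         -0.001159  5.7952e-04
  eq          0.02081     0.02516
  solve Keq expr → x = 5.7952e-04; check Q = 58.1
Then add 0.0244 M of X.
Step 3:
                    X           G
  init        0.04521     0.02516
  Δ          -0.02052     0.01026
  eq          0.02469     0.03542
  solve Keq expr → x = 0.01026; check Q = 58.1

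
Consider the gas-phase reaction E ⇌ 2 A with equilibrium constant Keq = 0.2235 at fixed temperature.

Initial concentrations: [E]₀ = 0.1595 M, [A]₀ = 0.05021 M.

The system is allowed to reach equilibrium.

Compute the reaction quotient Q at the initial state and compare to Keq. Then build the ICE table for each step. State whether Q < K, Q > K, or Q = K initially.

Q₀ = 0.01581 vs Keq = 0.2235 ⇒ Q<K, forward
Step 1:
                    E           A
  Initial      0.1595     0.05021
  Change     -0.05229      0.1046
  Equil        0.1072      0.1548
  solve Keq expr → x = 0.05229; check Q = 0.2235

Q₀ = 0.01581; Q < K (proceeds forward)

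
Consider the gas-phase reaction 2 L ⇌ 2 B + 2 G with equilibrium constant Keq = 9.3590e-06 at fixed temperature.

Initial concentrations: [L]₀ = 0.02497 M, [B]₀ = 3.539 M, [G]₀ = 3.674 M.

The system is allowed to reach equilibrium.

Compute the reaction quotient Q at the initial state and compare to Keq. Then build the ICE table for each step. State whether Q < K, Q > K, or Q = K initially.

Q₀ = 2.7115e+05 vs Keq = 9.3590e-06 ⇒ Q>K, reverse
Step 1:
                  L         B         G
  Initial   0.02497     3.539     3.674
  Change      3.483    -3.483    -3.483
  Equil       3.508   0.05614    0.1911
  solve Keq expr → x = -1.741; check Q = 9.3590e-06

Q₀ = 2.7115e+05; Q > K (proceeds reverse)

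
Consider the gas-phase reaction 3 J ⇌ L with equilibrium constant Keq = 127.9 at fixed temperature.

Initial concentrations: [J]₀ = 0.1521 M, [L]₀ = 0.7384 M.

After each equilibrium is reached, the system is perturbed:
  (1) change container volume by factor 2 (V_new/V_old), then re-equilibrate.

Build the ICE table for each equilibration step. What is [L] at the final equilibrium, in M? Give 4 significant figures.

[L]_eq = 0.348 M

Q₀ = 209.8 vs Keq = 127.9 ⇒ Q>K, reverse
Step 1:
                  J         L
  I          0.1521    0.7384
  C         0.02657 -0.008858
  E          0.1787    0.7295
  solve Keq expr → x = -0.008858; check Q = 127.9
Then change container volume by factor 2 (V_new/V_old).
Step 2:
                  J         L
  I         0.08934    0.3648
  C         0.05027  -0.01676
  E          0.1396     0.348
  solve Keq expr → x = -0.01676; check Q = 127.9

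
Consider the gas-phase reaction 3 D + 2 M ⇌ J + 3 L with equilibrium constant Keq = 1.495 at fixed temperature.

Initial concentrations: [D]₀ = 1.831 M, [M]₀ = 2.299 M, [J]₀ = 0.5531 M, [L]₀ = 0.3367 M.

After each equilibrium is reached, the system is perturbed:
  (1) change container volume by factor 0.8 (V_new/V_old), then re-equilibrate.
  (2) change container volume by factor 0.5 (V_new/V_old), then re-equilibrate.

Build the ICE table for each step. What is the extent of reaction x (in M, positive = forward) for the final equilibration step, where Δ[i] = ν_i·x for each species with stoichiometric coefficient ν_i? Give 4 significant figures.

x = 0.07842 M

Q₀ = 6.5071e-04 vs Keq = 1.495 ⇒ Q<K, forward
Step 1:
                    D           M           J           L
  I             1.831       2.299      0.5531      0.3367
  C            -1.011     -0.6739       0.337       1.011
  E            0.8201       1.625      0.8901       1.348
  solve Keq expr → x = 0.337; check Q = 1.495
Then change container volume by factor 0.8 (V_new/V_old).
Step 2:
                    D           M           J           L
  I             1.025       2.031       1.113       1.684
  C          -0.03913    -0.02609     0.01304     0.03913
  E             0.986       2.005       1.126       1.724
  solve Keq expr → x = 0.01304; check Q = 1.495
Then change container volume by factor 0.5 (V_new/V_old).
Step 3:
                    D           M           J           L
  I             1.972       4.011       2.251       3.447
  C           -0.2352     -0.1568     0.07842      0.2352
  E             1.737       3.854        2.33       3.682
  solve Keq expr → x = 0.07842; check Q = 1.495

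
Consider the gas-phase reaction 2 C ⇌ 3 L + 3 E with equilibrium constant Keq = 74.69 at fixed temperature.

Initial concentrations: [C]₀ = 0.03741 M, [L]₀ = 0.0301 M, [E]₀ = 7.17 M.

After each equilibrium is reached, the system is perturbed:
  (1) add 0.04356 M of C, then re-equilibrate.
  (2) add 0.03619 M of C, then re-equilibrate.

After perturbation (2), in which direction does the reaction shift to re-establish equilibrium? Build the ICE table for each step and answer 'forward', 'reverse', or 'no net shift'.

Direction: forward

Q₀ = 7.183 vs Keq = 74.69 ⇒ Q<K, forward
Step 1:
                   C          L          E
  Initial    0.03741     0.0301       7.17
  Change    -0.01289    0.01934    0.01934
  Equil      0.02452    0.04944      7.189
  solve Keq expr → x = 0.006446; check Q = 74.69
Then add 0.04356 M of C.
Step 2:
                   C          L          E
  Initial    0.06808    0.04944      7.189
  Change    -0.01911    0.02866    0.02866
  Equil      0.04897     0.0781      7.218
  solve Keq expr → x = 0.009553; check Q = 74.69
Then add 0.03619 M of C.
Step 3:
                   C          L          E
  Initial    0.08516     0.0781      7.218
  Change    -0.01433    0.02149    0.02149
  Equil      0.07083    0.09959      7.239
  solve Keq expr → x = 0.007164; check Q = 74.69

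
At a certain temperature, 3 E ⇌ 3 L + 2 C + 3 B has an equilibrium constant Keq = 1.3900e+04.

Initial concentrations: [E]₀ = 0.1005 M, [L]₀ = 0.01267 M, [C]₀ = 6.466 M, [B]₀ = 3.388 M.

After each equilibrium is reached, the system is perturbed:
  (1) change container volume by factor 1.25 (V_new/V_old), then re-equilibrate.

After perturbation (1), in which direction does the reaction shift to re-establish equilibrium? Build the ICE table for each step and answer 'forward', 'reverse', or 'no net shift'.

Direction: forward

Q₀ = 3.258 vs Keq = 1.3900e+04 ⇒ Q<K, forward
Step 1:
                   E          L          C          B
  I           0.1005    0.01267      6.466      3.388
  C         -0.06276    0.06276    0.04184    0.06276
  E          0.03774    0.07543      6.508      3.451
  solve Keq expr → x = 0.02092; check Q = 1.3900e+04
Then change container volume by factor 1.25 (V_new/V_old).
Step 2:
                   E          L          C          B
  I          0.03019    0.06035      5.206      2.761
  C        -0.006918   0.006918   0.004612   0.006918
  E          0.02327    0.06726      5.211      2.768
  solve Keq expr → x = 0.002306; check Q = 1.3900e+04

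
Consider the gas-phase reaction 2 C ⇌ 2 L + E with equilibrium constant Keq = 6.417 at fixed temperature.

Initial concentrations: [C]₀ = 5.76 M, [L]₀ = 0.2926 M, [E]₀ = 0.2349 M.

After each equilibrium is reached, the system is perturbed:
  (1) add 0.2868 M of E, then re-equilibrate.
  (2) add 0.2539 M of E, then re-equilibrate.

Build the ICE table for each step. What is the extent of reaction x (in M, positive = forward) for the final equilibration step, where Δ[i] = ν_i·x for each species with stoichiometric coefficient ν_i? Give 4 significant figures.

x = -0.03302 M

Q₀ = 6.0616e-04 vs Keq = 6.417 ⇒ Q<K, forward
Step 1:
                   C          L          E
  I             5.76     0.2926     0.2349
  C           -3.583      3.583      1.791
  E            2.177      3.875      2.026
  solve Keq expr → x = 1.791; check Q = 6.417
Then add 0.2868 M of E.
Step 2:
                   C          L          E
  I            2.177      3.875      2.313
  C          0.08065   -0.08065   -0.04032
  E            2.258      3.794      2.273
  solve Keq expr → x = -0.04032; check Q = 6.417
Then add 0.2539 M of E.
Step 3:
                   C          L          E
  I            2.258      3.794      2.527
  C          0.06603   -0.06603   -0.03302
  E            2.324      3.728      2.494
  solve Keq expr → x = -0.03302; check Q = 6.417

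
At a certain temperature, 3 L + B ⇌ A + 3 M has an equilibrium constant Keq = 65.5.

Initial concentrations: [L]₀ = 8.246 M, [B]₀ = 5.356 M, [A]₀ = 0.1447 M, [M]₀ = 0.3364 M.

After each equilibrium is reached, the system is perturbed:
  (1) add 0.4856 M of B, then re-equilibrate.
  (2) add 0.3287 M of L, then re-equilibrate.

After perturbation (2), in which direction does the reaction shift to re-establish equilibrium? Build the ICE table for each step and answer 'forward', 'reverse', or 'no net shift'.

Q₀ = 1.8343e-06 vs Keq = 65.5 ⇒ Q<K, forward
Step 1:
                  L         B         A         M
  init        8.246     5.356    0.1447    0.3364
  Δ          -6.665    -2.222     2.222     6.665
  eq          1.581     3.134     2.366     7.001
  solve Keq expr → x = 2.222; check Q = 65.5
Then add 0.4856 M of B.
Step 2:
                  L         B         A         M
  init        1.581      3.62     2.366     7.001
  Δ         -0.0556  -0.01853   0.01853    0.0556
  eq          1.526     3.602     2.385     7.057
  solve Keq expr → x = 0.01853; check Q = 65.5
Then add 0.3287 M of L.
Step 3:
                  L         B         A         M
  init        1.855     3.602     2.385     7.057
  Δ         -0.2455  -0.08183   0.08183    0.2455
  eq          1.609      3.52     2.467     7.302
  solve Keq expr → x = 0.08183; check Q = 65.5

Direction: forward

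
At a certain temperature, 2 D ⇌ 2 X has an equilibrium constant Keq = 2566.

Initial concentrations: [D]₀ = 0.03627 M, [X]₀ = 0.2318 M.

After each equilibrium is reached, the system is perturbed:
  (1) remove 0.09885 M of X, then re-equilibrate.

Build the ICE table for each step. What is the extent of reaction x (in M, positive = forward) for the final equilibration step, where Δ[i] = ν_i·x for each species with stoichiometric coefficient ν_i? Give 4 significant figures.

Q₀ = 40.84 vs Keq = 2566 ⇒ Q<K, forward
Step 1:
                    D           X
  I           0.03627      0.2318
  C          -0.03108     0.03108
  E           0.00519      0.2629
  solve Keq expr → x = 0.01554; check Q = 2566
Then remove 0.09885 M of X.
Step 2:
                    D           X
  I           0.00519       0.164
  C         -0.001914    0.001914
  E          0.003276      0.1659
  solve Keq expr → x = 9.5682e-04; check Q = 2566

x = 9.5682e-04 M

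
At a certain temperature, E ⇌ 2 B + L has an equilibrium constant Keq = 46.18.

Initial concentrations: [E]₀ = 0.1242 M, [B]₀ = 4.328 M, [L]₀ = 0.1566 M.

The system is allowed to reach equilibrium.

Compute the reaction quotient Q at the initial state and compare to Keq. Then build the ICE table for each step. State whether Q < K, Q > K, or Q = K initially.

Q₀ = 23.62 vs Keq = 46.18 ⇒ Q<K, forward
Step 1:
                   E          B          L
  I           0.1242      4.328     0.1566
  C         -0.04099    0.08198    0.04099
  E          0.08321       4.41     0.1976
  solve Keq expr → x = 0.04099; check Q = 46.18

Q₀ = 23.62; Q < K (proceeds forward)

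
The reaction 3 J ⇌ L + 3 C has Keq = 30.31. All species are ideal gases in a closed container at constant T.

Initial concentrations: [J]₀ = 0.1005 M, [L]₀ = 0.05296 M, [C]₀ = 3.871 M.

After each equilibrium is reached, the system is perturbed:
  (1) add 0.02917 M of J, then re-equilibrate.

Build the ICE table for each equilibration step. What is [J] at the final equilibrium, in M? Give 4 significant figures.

[J]_eq = 0.2586 M

Q₀ = 3026 vs Keq = 30.31 ⇒ Q>K, reverse
Step 1:
                  J         L         C
  I          0.1005   0.05296     3.871
  C          0.1358  -0.04528   -0.1358
  E          0.2363  0.007679     3.735
  solve Keq expr → x = -0.04528; check Q = 30.31
Then add 0.02917 M of J.
Step 2:
                  J         L         C
  I          0.2655  0.007679     3.735
  C       -0.006957  0.002319  0.006957
  E          0.2586  0.009998     3.742
  solve Keq expr → x = 0.002319; check Q = 30.31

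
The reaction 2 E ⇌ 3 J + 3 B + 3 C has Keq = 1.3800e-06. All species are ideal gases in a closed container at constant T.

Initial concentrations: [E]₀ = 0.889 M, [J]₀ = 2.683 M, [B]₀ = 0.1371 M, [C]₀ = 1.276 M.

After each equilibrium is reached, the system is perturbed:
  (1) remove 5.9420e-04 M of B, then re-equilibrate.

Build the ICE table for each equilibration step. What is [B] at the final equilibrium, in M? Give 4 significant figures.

[B]_eq = 0.003761 M

Q₀ = 0.1308 vs Keq = 1.3800e-06 ⇒ Q>K, reverse
Step 1:
                   E          J          B          C
  Initial      0.889      2.683     0.1371      1.276
  Change     0.08889    -0.1333    -0.1333    -0.1333
  Equil       0.9779       2.55   0.003765      1.143
  solve Keq expr → x = -0.04445; check Q = 1.3800e-06
Then remove 5.9420e-04 M of B.
Step 2:
                   E          J          B          C
  Initial     0.9779       2.55   0.003171      1.143
  Change  -3.9358e-04 5.9038e-04 5.9038e-04 5.9038e-04
  Equil       0.9775       2.55   0.003761      1.143
  solve Keq expr → x = 1.9679e-04; check Q = 1.3800e-06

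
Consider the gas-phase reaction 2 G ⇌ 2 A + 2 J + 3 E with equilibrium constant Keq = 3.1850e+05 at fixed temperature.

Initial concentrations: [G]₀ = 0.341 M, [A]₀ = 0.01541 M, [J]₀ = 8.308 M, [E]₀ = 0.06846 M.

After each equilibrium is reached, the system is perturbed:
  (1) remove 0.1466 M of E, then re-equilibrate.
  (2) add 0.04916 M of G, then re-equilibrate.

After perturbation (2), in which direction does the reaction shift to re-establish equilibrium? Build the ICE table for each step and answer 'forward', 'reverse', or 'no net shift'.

Q₀ = 4.5227e-05 vs Keq = 3.1850e+05 ⇒ Q<K, forward
Step 1:
                   G          A          J          E
  Initial      0.341    0.01541      8.308    0.06846
  Change     -0.3386     0.3386     0.3386     0.5079
  Equil     0.002374      0.354      8.647     0.5764
  solve Keq expr → x = 0.1693; check Q = 3.1850e+05
Then remove 0.1466 M of E.
Step 2:
                   G          A          J          E
  Initial   0.002374      0.354      8.647     0.4298
  Change  -8.3484e-04 8.3484e-04 8.3484e-04   0.001252
  Equil     0.001539     0.3549      8.647     0.4311
  solve Keq expr → x = 4.1742e-04; check Q = 3.1850e+05
Then add 0.04916 M of G.
Step 3:
                   G          A          J          E
  Initial     0.0507     0.3549      8.647     0.4311
  Change    -0.04848    0.04848    0.04848    0.07271
  Equil     0.002222     0.4033      8.696     0.5038
  solve Keq expr → x = 0.02424; check Q = 3.1850e+05

Direction: forward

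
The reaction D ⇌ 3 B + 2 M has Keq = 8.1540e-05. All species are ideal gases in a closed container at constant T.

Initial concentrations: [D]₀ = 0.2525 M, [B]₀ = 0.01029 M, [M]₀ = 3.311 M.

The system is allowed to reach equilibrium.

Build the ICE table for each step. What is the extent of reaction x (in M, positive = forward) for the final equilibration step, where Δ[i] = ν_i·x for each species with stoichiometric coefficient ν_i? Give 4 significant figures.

Q₀ = 4.7305e-05 vs Keq = 8.1540e-05 ⇒ Q<K, forward
Step 1:
                  D         B         M
  init       0.2525   0.01029     3.311
  Δ       -6.7780e-04  0.002033  0.001356
  eq         0.2518   0.01232     3.312
  solve Keq expr → x = 6.7780e-04; check Q = 8.1540e-05

x = 6.7780e-04 M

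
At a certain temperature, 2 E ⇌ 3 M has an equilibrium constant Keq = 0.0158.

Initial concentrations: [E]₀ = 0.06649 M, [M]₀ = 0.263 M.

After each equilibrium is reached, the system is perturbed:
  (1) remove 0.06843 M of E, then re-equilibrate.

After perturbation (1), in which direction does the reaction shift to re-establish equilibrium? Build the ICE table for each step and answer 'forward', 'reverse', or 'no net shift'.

Direction: reverse

Q₀ = 4.115 vs Keq = 0.0158 ⇒ Q>K, reverse
Step 1:
                   E          M
  init       0.06649      0.263
  Δ           0.1206    -0.1809
  eq          0.1871    0.08209
  solve Keq expr → x = -0.0603; check Q = 0.0158
Then remove 0.06843 M of E.
Step 2:
                   E          M
  init        0.1187    0.08209
  Δ          0.01171   -0.01757
  eq          0.1304    0.06452
  solve Keq expr → x = -0.005855; check Q = 0.0158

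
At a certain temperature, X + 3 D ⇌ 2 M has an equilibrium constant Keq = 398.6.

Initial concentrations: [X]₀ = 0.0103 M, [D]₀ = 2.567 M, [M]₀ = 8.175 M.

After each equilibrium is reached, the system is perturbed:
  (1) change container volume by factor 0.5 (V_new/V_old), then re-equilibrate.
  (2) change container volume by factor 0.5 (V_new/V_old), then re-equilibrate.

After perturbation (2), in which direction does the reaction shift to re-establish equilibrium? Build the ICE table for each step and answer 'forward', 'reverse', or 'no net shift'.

Q₀ = 383.6 vs Keq = 398.6 ⇒ Q<K, forward
Step 1:
                    X           D           M
  init         0.0103       2.567       8.175
  Δ       -3.7322e-04    -0.00112  7.4644e-04
  eq         0.009927       2.566       8.176
  solve Keq expr → x = 3.7322e-04; check Q = 398.6
Then change container volume by factor 0.5 (V_new/V_old).
Step 2:
                    X           D           M
  init        0.01985       5.132       16.35
  Δ          -0.01474    -0.04422     0.02948
  eq         0.005112       5.088       16.38
  solve Keq expr → x = 0.01474; check Q = 398.6
Then change container volume by factor 0.5 (V_new/V_old).
Step 3:
                    X           D           M
  init        0.01022       10.18       32.76
  Δ         -0.007649    -0.02295      0.0153
  eq         0.002576       10.15       32.78
  solve Keq expr → x = 0.007649; check Q = 398.6

Direction: forward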